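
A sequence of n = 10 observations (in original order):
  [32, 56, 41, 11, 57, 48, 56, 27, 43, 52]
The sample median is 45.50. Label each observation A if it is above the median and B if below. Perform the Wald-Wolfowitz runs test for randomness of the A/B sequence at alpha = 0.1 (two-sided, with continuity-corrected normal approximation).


Step 1: Compute median = 45.50; label A = above, B = below.
Labels in order: BABBAAABBA  (n_A = 5, n_B = 5)
Step 2: Count runs R = 6.
Step 3: Under H0 (random ordering), E[R] = 2*n_A*n_B/(n_A+n_B) + 1 = 2*5*5/10 + 1 = 6.0000.
        Var[R] = 2*n_A*n_B*(2*n_A*n_B - n_A - n_B) / ((n_A+n_B)^2 * (n_A+n_B-1)) = 2000/900 = 2.2222.
        SD[R] = 1.4907.
Step 4: R = E[R], so z = 0 with no continuity correction.
Step 5: Two-sided p-value via normal approximation = 2*(1 - Phi(|z|)) = 1.000000.
Step 6: alpha = 0.1. fail to reject H0.

R = 6, z = 0.0000, p = 1.000000, fail to reject H0.


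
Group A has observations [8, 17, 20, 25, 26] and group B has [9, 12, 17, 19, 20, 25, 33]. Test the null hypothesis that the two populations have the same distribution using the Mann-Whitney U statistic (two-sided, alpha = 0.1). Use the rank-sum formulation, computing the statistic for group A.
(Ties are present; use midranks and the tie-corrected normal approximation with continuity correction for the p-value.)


Step 1: Combine and sort all 12 observations; assign midranks.
sorted (value, group): (8,X), (9,Y), (12,Y), (17,X), (17,Y), (19,Y), (20,X), (20,Y), (25,X), (25,Y), (26,X), (33,Y)
ranks: 8->1, 9->2, 12->3, 17->4.5, 17->4.5, 19->6, 20->7.5, 20->7.5, 25->9.5, 25->9.5, 26->11, 33->12
Step 2: Rank sum for X: R1 = 1 + 4.5 + 7.5 + 9.5 + 11 = 33.5.
Step 3: U_X = R1 - n1(n1+1)/2 = 33.5 - 5*6/2 = 33.5 - 15 = 18.5.
       U_Y = n1*n2 - U_X = 35 - 18.5 = 16.5.
Step 4: Ties are present, so use the tie-corrected normal approximation (with continuity correction) for the p-value.
Step 5: p-value = 0.934942; compare to alpha = 0.1. fail to reject H0.

U_X = 18.5, p = 0.934942, fail to reject H0 at alpha = 0.1.


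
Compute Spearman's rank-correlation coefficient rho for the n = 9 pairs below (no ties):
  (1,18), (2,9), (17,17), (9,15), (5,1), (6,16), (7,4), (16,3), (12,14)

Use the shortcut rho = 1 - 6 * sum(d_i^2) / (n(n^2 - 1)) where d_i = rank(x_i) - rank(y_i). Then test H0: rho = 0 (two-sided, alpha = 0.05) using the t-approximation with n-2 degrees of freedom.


Step 1: Rank x and y separately (midranks; no ties here).
rank(x): 1->1, 2->2, 17->9, 9->6, 5->3, 6->4, 7->5, 16->8, 12->7
rank(y): 18->9, 9->4, 17->8, 15->6, 1->1, 16->7, 4->3, 3->2, 14->5
Step 2: d_i = R_x(i) - R_y(i); compute d_i^2.
  (1-9)^2=64, (2-4)^2=4, (9-8)^2=1, (6-6)^2=0, (3-1)^2=4, (4-7)^2=9, (5-3)^2=4, (8-2)^2=36, (7-5)^2=4
sum(d^2) = 126.
Step 3: rho = 1 - 6*126 / (9*(9^2 - 1)) = 1 - 756/720 = -0.050000.
Step 4: Under H0, t = rho * sqrt((n-2)/(1-rho^2)) = -0.1325 ~ t(7).
Step 5: Two-sided p-value from the t-distribution with 7 df = 0.898353.
Step 6: alpha = 0.05. fail to reject H0.

rho = -0.0500, p = 0.898353, fail to reject H0 at alpha = 0.05.


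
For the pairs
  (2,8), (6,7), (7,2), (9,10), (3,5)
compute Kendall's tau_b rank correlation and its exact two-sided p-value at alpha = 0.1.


Step 1: Enumerate the 10 unordered pairs (i,j) with i<j and classify each by sign(x_j-x_i) * sign(y_j-y_i).
  (1,2):dx=+4,dy=-1->D; (1,3):dx=+5,dy=-6->D; (1,4):dx=+7,dy=+2->C; (1,5):dx=+1,dy=-3->D
  (2,3):dx=+1,dy=-5->D; (2,4):dx=+3,dy=+3->C; (2,5):dx=-3,dy=-2->C; (3,4):dx=+2,dy=+8->C
  (3,5):dx=-4,dy=+3->D; (4,5):dx=-6,dy=-5->C
Step 2: C = 5, D = 5, total pairs = 10.
Step 3: tau = (C - D)/(n(n-1)/2) = (5 - 5)/10 = 0.000000.
Step 4: Exact two-sided p-value (enumerate n! = 120 permutations of y under H0): p = 1.000000.
Step 5: alpha = 0.1. fail to reject H0.

tau_b = 0.0000 (C=5, D=5), p = 1.000000, fail to reject H0.


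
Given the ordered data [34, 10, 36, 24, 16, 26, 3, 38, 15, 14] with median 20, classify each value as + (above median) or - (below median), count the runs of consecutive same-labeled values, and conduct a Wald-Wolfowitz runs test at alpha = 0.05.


Step 1: Compute median = 20; label A = above, B = below.
Labels in order: ABAABABABB  (n_A = 5, n_B = 5)
Step 2: Count runs R = 8.
Step 3: Under H0 (random ordering), E[R] = 2*n_A*n_B/(n_A+n_B) + 1 = 2*5*5/10 + 1 = 6.0000.
        Var[R] = 2*n_A*n_B*(2*n_A*n_B - n_A - n_B) / ((n_A+n_B)^2 * (n_A+n_B-1)) = 2000/900 = 2.2222.
        SD[R] = 1.4907.
Step 4: Continuity-corrected z = (R - 0.5 - E[R]) / SD[R] = (8 - 0.5 - 6.0000) / 1.4907 = 1.0062.
Step 5: Two-sided p-value via normal approximation = 2*(1 - Phi(|z|)) = 0.314305.
Step 6: alpha = 0.05. fail to reject H0.

R = 8, z = 1.0062, p = 0.314305, fail to reject H0.


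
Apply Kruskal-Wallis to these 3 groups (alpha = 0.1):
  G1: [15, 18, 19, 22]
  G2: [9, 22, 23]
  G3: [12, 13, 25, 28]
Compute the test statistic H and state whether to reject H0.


Step 1: Combine all N = 11 observations and assign midranks.
sorted (value, group, rank): (9,G2,1), (12,G3,2), (13,G3,3), (15,G1,4), (18,G1,5), (19,G1,6), (22,G1,7.5), (22,G2,7.5), (23,G2,9), (25,G3,10), (28,G3,11)
Step 2: Sum ranks within each group.
R_1 = 22.5 (n_1 = 4)
R_2 = 17.5 (n_2 = 3)
R_3 = 26 (n_3 = 4)
Step 3: H = 12/(N(N+1)) * sum(R_i^2/n_i) - 3(N+1)
     = 12/(11*12) * (22.5^2/4 + 17.5^2/3 + 26^2/4) - 3*12
     = 0.090909 * 397.646 - 36
     = 0.149621.
Step 4: Ties present; correction factor C = 1 - 6/(11^3 - 11) = 0.995455. Corrected H = 0.149621 / 0.995455 = 0.150304.
Step 5: Under H0, H ~ chi^2(2); p-value = 0.927602.
Step 6: alpha = 0.1. fail to reject H0.

H = 0.1503, df = 2, p = 0.927602, fail to reject H0.


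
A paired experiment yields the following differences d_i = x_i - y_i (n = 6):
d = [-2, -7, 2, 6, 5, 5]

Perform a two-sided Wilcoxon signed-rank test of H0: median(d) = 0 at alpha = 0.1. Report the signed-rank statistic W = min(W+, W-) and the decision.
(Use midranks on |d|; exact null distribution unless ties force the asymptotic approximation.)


Step 1: Drop any zero differences (none here) and take |d_i|.
|d| = [2, 7, 2, 6, 5, 5]
Step 2: Midrank |d_i| (ties get averaged ranks).
ranks: |2|->1.5, |7|->6, |2|->1.5, |6|->5, |5|->3.5, |5|->3.5
Step 3: Attach original signs; sum ranks with positive sign and with negative sign.
W+ = 1.5 + 5 + 3.5 + 3.5 = 13.5
W- = 1.5 + 6 = 7.5
(Check: W+ + W- = 21 should equal n(n+1)/2 = 21.)
Step 4: Test statistic W = min(W+, W-) = 7.5.
Step 5: Ties in |d|, so use the tie-corrected normal approximation.
        E[W] = n(n+1)/4 = 6*7/4 = 10.5.
        Tie groups: |d|=2 (t=2), |d|=5 (t=2); sum(t^3 - t) = 12.
        Var[W] = n(n+1)(2n+1)/24 - sum(t^3-t)/48 = 546/24 - 12/48 = 22.5.
        z = (W - E[W]) / sqrt(Var[W]) = (7.5 - 10.5) / 4.7434 = -0.6325.
        Two-sided p = 2*Phi(z) = 0.527089.
Step 6: alpha = 0.1. fail to reject H0.

W+ = 13.5, W- = 7.5, W = min = 7.5, p = 0.527089, fail to reject H0.


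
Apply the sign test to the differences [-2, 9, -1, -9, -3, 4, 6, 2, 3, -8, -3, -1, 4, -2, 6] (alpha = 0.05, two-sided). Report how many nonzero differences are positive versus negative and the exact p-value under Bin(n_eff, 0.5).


Step 1: Discard zero differences. Original n = 15; n_eff = number of nonzero differences = 15.
Nonzero differences (with sign): -2, +9, -1, -9, -3, +4, +6, +2, +3, -8, -3, -1, +4, -2, +6
Step 2: Count signs: positive = 7, negative = 8.
Step 3: Under H0: P(positive) = 0.5, so the number of positives S ~ Bin(15, 0.5).
Step 4: Two-sided exact p-value = sum of Bin(15,0.5) probabilities at or below the observed probability = 1.000000.
Step 5: alpha = 0.05. fail to reject H0.

n_eff = 15, pos = 7, neg = 8, p = 1.000000, fail to reject H0.


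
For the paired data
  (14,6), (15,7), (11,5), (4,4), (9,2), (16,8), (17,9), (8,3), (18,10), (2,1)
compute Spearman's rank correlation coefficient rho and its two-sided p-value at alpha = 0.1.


Step 1: Rank x and y separately (midranks; no ties here).
rank(x): 14->6, 15->7, 11->5, 4->2, 9->4, 16->8, 17->9, 8->3, 18->10, 2->1
rank(y): 6->6, 7->7, 5->5, 4->4, 2->2, 8->8, 9->9, 3->3, 10->10, 1->1
Step 2: d_i = R_x(i) - R_y(i); compute d_i^2.
  (6-6)^2=0, (7-7)^2=0, (5-5)^2=0, (2-4)^2=4, (4-2)^2=4, (8-8)^2=0, (9-9)^2=0, (3-3)^2=0, (10-10)^2=0, (1-1)^2=0
sum(d^2) = 8.
Step 3: rho = 1 - 6*8 / (10*(10^2 - 1)) = 1 - 48/990 = 0.951515.
Step 4: Under H0, t = rho * sqrt((n-2)/(1-rho^2)) = 8.7493 ~ t(8).
Step 5: Two-sided p-value from the t-distribution with 8 df = 0.000023.
Step 6: alpha = 0.1. reject H0.

rho = 0.9515, p = 0.000023, reject H0 at alpha = 0.1.


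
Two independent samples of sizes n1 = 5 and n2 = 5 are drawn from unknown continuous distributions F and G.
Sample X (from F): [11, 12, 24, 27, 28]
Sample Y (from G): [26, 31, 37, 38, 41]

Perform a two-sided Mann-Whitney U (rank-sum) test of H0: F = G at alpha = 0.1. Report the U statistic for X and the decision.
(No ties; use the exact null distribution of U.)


Step 1: Combine and sort all 10 observations; assign midranks.
sorted (value, group): (11,X), (12,X), (24,X), (26,Y), (27,X), (28,X), (31,Y), (37,Y), (38,Y), (41,Y)
ranks: 11->1, 12->2, 24->3, 26->4, 27->5, 28->6, 31->7, 37->8, 38->9, 41->10
Step 2: Rank sum for X: R1 = 1 + 2 + 3 + 5 + 6 = 17.
Step 3: U_X = R1 - n1(n1+1)/2 = 17 - 5*6/2 = 17 - 15 = 2.
       U_Y = n1*n2 - U_X = 25 - 2 = 23.
Step 4: No ties, so the exact null distribution of U (based on enumerating the C(10,5) = 252 equally likely rank assignments) gives the two-sided p-value.
Step 5: p-value = 0.031746; compare to alpha = 0.1. reject H0.

U_X = 2, p = 0.031746, reject H0 at alpha = 0.1.


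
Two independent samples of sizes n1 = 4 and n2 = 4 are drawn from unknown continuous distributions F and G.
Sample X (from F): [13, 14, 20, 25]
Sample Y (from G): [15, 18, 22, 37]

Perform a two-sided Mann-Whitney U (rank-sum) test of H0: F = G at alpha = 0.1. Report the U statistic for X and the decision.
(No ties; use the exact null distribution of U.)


Step 1: Combine and sort all 8 observations; assign midranks.
sorted (value, group): (13,X), (14,X), (15,Y), (18,Y), (20,X), (22,Y), (25,X), (37,Y)
ranks: 13->1, 14->2, 15->3, 18->4, 20->5, 22->6, 25->7, 37->8
Step 2: Rank sum for X: R1 = 1 + 2 + 5 + 7 = 15.
Step 3: U_X = R1 - n1(n1+1)/2 = 15 - 4*5/2 = 15 - 10 = 5.
       U_Y = n1*n2 - U_X = 16 - 5 = 11.
Step 4: No ties, so the exact null distribution of U (based on enumerating the C(8,4) = 70 equally likely rank assignments) gives the two-sided p-value.
Step 5: p-value = 0.485714; compare to alpha = 0.1. fail to reject H0.

U_X = 5, p = 0.485714, fail to reject H0 at alpha = 0.1.


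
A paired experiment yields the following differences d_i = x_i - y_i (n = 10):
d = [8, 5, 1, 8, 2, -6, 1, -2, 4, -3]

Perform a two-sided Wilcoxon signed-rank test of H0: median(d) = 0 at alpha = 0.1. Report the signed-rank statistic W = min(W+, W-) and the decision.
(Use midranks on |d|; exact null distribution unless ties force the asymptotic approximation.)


Step 1: Drop any zero differences (none here) and take |d_i|.
|d| = [8, 5, 1, 8, 2, 6, 1, 2, 4, 3]
Step 2: Midrank |d_i| (ties get averaged ranks).
ranks: |8|->9.5, |5|->7, |1|->1.5, |8|->9.5, |2|->3.5, |6|->8, |1|->1.5, |2|->3.5, |4|->6, |3|->5
Step 3: Attach original signs; sum ranks with positive sign and with negative sign.
W+ = 9.5 + 7 + 1.5 + 9.5 + 3.5 + 1.5 + 6 = 38.5
W- = 8 + 3.5 + 5 = 16.5
(Check: W+ + W- = 55 should equal n(n+1)/2 = 55.)
Step 4: Test statistic W = min(W+, W-) = 16.5.
Step 5: Ties in |d|, so use the tie-corrected normal approximation.
        E[W] = n(n+1)/4 = 10*11/4 = 27.5.
        Tie groups: |d|=1 (t=2), |d|=2 (t=2), |d|=8 (t=2); sum(t^3 - t) = 18.
        Var[W] = n(n+1)(2n+1)/24 - sum(t^3-t)/48 = 2310/24 - 18/48 = 95.875.
        z = (W - E[W]) / sqrt(Var[W]) = (16.5 - 27.5) / 9.7916 = -1.1234.
        Two-sided p = 2*Phi(z) = 0.261262.
Step 6: alpha = 0.1. fail to reject H0.

W+ = 38.5, W- = 16.5, W = min = 16.5, p = 0.261262, fail to reject H0.


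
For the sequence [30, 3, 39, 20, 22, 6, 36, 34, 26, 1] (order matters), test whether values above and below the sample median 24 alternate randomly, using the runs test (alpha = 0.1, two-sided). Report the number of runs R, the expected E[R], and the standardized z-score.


Step 1: Compute median = 24; label A = above, B = below.
Labels in order: ABABBBAAAB  (n_A = 5, n_B = 5)
Step 2: Count runs R = 6.
Step 3: Under H0 (random ordering), E[R] = 2*n_A*n_B/(n_A+n_B) + 1 = 2*5*5/10 + 1 = 6.0000.
        Var[R] = 2*n_A*n_B*(2*n_A*n_B - n_A - n_B) / ((n_A+n_B)^2 * (n_A+n_B-1)) = 2000/900 = 2.2222.
        SD[R] = 1.4907.
Step 4: R = E[R], so z = 0 with no continuity correction.
Step 5: Two-sided p-value via normal approximation = 2*(1 - Phi(|z|)) = 1.000000.
Step 6: alpha = 0.1. fail to reject H0.

R = 6, z = 0.0000, p = 1.000000, fail to reject H0.


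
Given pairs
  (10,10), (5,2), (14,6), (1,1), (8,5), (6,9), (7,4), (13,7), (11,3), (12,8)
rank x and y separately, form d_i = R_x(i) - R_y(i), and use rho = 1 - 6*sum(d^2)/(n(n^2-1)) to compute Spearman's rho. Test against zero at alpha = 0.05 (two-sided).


Step 1: Rank x and y separately (midranks; no ties here).
rank(x): 10->6, 5->2, 14->10, 1->1, 8->5, 6->3, 7->4, 13->9, 11->7, 12->8
rank(y): 10->10, 2->2, 6->6, 1->1, 5->5, 9->9, 4->4, 7->7, 3->3, 8->8
Step 2: d_i = R_x(i) - R_y(i); compute d_i^2.
  (6-10)^2=16, (2-2)^2=0, (10-6)^2=16, (1-1)^2=0, (5-5)^2=0, (3-9)^2=36, (4-4)^2=0, (9-7)^2=4, (7-3)^2=16, (8-8)^2=0
sum(d^2) = 88.
Step 3: rho = 1 - 6*88 / (10*(10^2 - 1)) = 1 - 528/990 = 0.466667.
Step 4: Under H0, t = rho * sqrt((n-2)/(1-rho^2)) = 1.4924 ~ t(8).
Step 5: Two-sided p-value from the t-distribution with 8 df = 0.173939.
Step 6: alpha = 0.05. fail to reject H0.

rho = 0.4667, p = 0.173939, fail to reject H0 at alpha = 0.05.


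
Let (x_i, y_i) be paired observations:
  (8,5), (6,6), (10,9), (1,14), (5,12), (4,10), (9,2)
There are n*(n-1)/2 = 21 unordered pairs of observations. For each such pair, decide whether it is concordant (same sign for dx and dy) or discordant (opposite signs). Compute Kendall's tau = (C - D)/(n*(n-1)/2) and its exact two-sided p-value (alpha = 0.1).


Step 1: Enumerate the 21 unordered pairs (i,j) with i<j and classify each by sign(x_j-x_i) * sign(y_j-y_i).
  (1,2):dx=-2,dy=+1->D; (1,3):dx=+2,dy=+4->C; (1,4):dx=-7,dy=+9->D; (1,5):dx=-3,dy=+7->D
  (1,6):dx=-4,dy=+5->D; (1,7):dx=+1,dy=-3->D; (2,3):dx=+4,dy=+3->C; (2,4):dx=-5,dy=+8->D
  (2,5):dx=-1,dy=+6->D; (2,6):dx=-2,dy=+4->D; (2,7):dx=+3,dy=-4->D; (3,4):dx=-9,dy=+5->D
  (3,5):dx=-5,dy=+3->D; (3,6):dx=-6,dy=+1->D; (3,7):dx=-1,dy=-7->C; (4,5):dx=+4,dy=-2->D
  (4,6):dx=+3,dy=-4->D; (4,7):dx=+8,dy=-12->D; (5,6):dx=-1,dy=-2->C; (5,7):dx=+4,dy=-10->D
  (6,7):dx=+5,dy=-8->D
Step 2: C = 4, D = 17, total pairs = 21.
Step 3: tau = (C - D)/(n(n-1)/2) = (4 - 17)/21 = -0.619048.
Step 4: Exact two-sided p-value (enumerate n! = 5040 permutations of y under H0): p = 0.069048.
Step 5: alpha = 0.1. reject H0.

tau_b = -0.6190 (C=4, D=17), p = 0.069048, reject H0.


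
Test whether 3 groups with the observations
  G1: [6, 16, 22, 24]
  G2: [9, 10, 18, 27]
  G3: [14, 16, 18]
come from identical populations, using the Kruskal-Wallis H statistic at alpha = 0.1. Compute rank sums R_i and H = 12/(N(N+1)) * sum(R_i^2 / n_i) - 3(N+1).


Step 1: Combine all N = 11 observations and assign midranks.
sorted (value, group, rank): (6,G1,1), (9,G2,2), (10,G2,3), (14,G3,4), (16,G1,5.5), (16,G3,5.5), (18,G2,7.5), (18,G3,7.5), (22,G1,9), (24,G1,10), (27,G2,11)
Step 2: Sum ranks within each group.
R_1 = 25.5 (n_1 = 4)
R_2 = 23.5 (n_2 = 4)
R_3 = 17 (n_3 = 3)
Step 3: H = 12/(N(N+1)) * sum(R_i^2/n_i) - 3(N+1)
     = 12/(11*12) * (25.5^2/4 + 23.5^2/4 + 17^2/3) - 3*12
     = 0.090909 * 396.958 - 36
     = 0.087121.
Step 4: Ties present; correction factor C = 1 - 12/(11^3 - 11) = 0.990909. Corrected H = 0.087121 / 0.990909 = 0.087920.
Step 5: Under H0, H ~ chi^2(2); p-value = 0.956992.
Step 6: alpha = 0.1. fail to reject H0.

H = 0.0879, df = 2, p = 0.956992, fail to reject H0.


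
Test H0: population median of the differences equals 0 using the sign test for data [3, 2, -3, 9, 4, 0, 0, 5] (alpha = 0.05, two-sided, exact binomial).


Step 1: Discard zero differences. Original n = 8; n_eff = number of nonzero differences = 6.
Nonzero differences (with sign): +3, +2, -3, +9, +4, +5
Step 2: Count signs: positive = 5, negative = 1.
Step 3: Under H0: P(positive) = 0.5, so the number of positives S ~ Bin(6, 0.5).
Step 4: Two-sided exact p-value = sum of Bin(6,0.5) probabilities at or below the observed probability = 0.218750.
Step 5: alpha = 0.05. fail to reject H0.

n_eff = 6, pos = 5, neg = 1, p = 0.218750, fail to reject H0.


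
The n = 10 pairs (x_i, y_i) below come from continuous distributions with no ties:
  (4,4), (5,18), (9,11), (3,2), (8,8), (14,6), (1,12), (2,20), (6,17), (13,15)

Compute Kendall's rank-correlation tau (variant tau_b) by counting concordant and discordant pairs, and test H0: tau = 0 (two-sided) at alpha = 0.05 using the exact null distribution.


Step 1: Enumerate the 45 unordered pairs (i,j) with i<j and classify each by sign(x_j-x_i) * sign(y_j-y_i).
  (1,2):dx=+1,dy=+14->C; (1,3):dx=+5,dy=+7->C; (1,4):dx=-1,dy=-2->C; (1,5):dx=+4,dy=+4->C
  (1,6):dx=+10,dy=+2->C; (1,7):dx=-3,dy=+8->D; (1,8):dx=-2,dy=+16->D; (1,9):dx=+2,dy=+13->C
  (1,10):dx=+9,dy=+11->C; (2,3):dx=+4,dy=-7->D; (2,4):dx=-2,dy=-16->C; (2,5):dx=+3,dy=-10->D
  (2,6):dx=+9,dy=-12->D; (2,7):dx=-4,dy=-6->C; (2,8):dx=-3,dy=+2->D; (2,9):dx=+1,dy=-1->D
  (2,10):dx=+8,dy=-3->D; (3,4):dx=-6,dy=-9->C; (3,5):dx=-1,dy=-3->C; (3,6):dx=+5,dy=-5->D
  (3,7):dx=-8,dy=+1->D; (3,8):dx=-7,dy=+9->D; (3,9):dx=-3,dy=+6->D; (3,10):dx=+4,dy=+4->C
  (4,5):dx=+5,dy=+6->C; (4,6):dx=+11,dy=+4->C; (4,7):dx=-2,dy=+10->D; (4,8):dx=-1,dy=+18->D
  (4,9):dx=+3,dy=+15->C; (4,10):dx=+10,dy=+13->C; (5,6):dx=+6,dy=-2->D; (5,7):dx=-7,dy=+4->D
  (5,8):dx=-6,dy=+12->D; (5,9):dx=-2,dy=+9->D; (5,10):dx=+5,dy=+7->C; (6,7):dx=-13,dy=+6->D
  (6,8):dx=-12,dy=+14->D; (6,9):dx=-8,dy=+11->D; (6,10):dx=-1,dy=+9->D; (7,8):dx=+1,dy=+8->C
  (7,9):dx=+5,dy=+5->C; (7,10):dx=+12,dy=+3->C; (8,9):dx=+4,dy=-3->D; (8,10):dx=+11,dy=-5->D
  (9,10):dx=+7,dy=-2->D
Step 2: C = 20, D = 25, total pairs = 45.
Step 3: tau = (C - D)/(n(n-1)/2) = (20 - 25)/45 = -0.111111.
Step 4: Exact two-sided p-value (enumerate n! = 3628800 permutations of y under H0): p = 0.727490.
Step 5: alpha = 0.05. fail to reject H0.

tau_b = -0.1111 (C=20, D=25), p = 0.727490, fail to reject H0.


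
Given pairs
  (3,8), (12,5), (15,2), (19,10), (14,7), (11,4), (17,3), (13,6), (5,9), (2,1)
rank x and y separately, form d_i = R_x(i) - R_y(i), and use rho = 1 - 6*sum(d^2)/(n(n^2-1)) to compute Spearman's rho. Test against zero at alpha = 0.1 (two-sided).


Step 1: Rank x and y separately (midranks; no ties here).
rank(x): 3->2, 12->5, 15->8, 19->10, 14->7, 11->4, 17->9, 13->6, 5->3, 2->1
rank(y): 8->8, 5->5, 2->2, 10->10, 7->7, 4->4, 3->3, 6->6, 9->9, 1->1
Step 2: d_i = R_x(i) - R_y(i); compute d_i^2.
  (2-8)^2=36, (5-5)^2=0, (8-2)^2=36, (10-10)^2=0, (7-7)^2=0, (4-4)^2=0, (9-3)^2=36, (6-6)^2=0, (3-9)^2=36, (1-1)^2=0
sum(d^2) = 144.
Step 3: rho = 1 - 6*144 / (10*(10^2 - 1)) = 1 - 864/990 = 0.127273.
Step 4: Under H0, t = rho * sqrt((n-2)/(1-rho^2)) = 0.3629 ~ t(8).
Step 5: Two-sided p-value from the t-distribution with 8 df = 0.726057.
Step 6: alpha = 0.1. fail to reject H0.

rho = 0.1273, p = 0.726057, fail to reject H0 at alpha = 0.1.


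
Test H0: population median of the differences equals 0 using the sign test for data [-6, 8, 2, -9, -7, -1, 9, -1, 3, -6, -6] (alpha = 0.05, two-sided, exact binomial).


Step 1: Discard zero differences. Original n = 11; n_eff = number of nonzero differences = 11.
Nonzero differences (with sign): -6, +8, +2, -9, -7, -1, +9, -1, +3, -6, -6
Step 2: Count signs: positive = 4, negative = 7.
Step 3: Under H0: P(positive) = 0.5, so the number of positives S ~ Bin(11, 0.5).
Step 4: Two-sided exact p-value = sum of Bin(11,0.5) probabilities at or below the observed probability = 0.548828.
Step 5: alpha = 0.05. fail to reject H0.

n_eff = 11, pos = 4, neg = 7, p = 0.548828, fail to reject H0.


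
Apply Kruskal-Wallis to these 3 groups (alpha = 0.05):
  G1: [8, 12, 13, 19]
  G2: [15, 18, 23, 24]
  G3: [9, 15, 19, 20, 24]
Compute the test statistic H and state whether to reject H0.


Step 1: Combine all N = 13 observations and assign midranks.
sorted (value, group, rank): (8,G1,1), (9,G3,2), (12,G1,3), (13,G1,4), (15,G2,5.5), (15,G3,5.5), (18,G2,7), (19,G1,8.5), (19,G3,8.5), (20,G3,10), (23,G2,11), (24,G2,12.5), (24,G3,12.5)
Step 2: Sum ranks within each group.
R_1 = 16.5 (n_1 = 4)
R_2 = 36 (n_2 = 4)
R_3 = 38.5 (n_3 = 5)
Step 3: H = 12/(N(N+1)) * sum(R_i^2/n_i) - 3(N+1)
     = 12/(13*14) * (16.5^2/4 + 36^2/4 + 38.5^2/5) - 3*14
     = 0.065934 * 688.513 - 42
     = 3.396429.
Step 4: Ties present; correction factor C = 1 - 18/(13^3 - 13) = 0.991758. Corrected H = 3.396429 / 0.991758 = 3.424654.
Step 5: Under H0, H ~ chi^2(2); p-value = 0.180445.
Step 6: alpha = 0.05. fail to reject H0.

H = 3.4247, df = 2, p = 0.180445, fail to reject H0.


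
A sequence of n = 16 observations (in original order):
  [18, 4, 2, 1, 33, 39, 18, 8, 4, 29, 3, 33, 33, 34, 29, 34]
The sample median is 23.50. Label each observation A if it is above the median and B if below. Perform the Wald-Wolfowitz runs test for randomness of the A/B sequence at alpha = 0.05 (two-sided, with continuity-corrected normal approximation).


Step 1: Compute median = 23.50; label A = above, B = below.
Labels in order: BBBBAABBBABAAAAA  (n_A = 8, n_B = 8)
Step 2: Count runs R = 6.
Step 3: Under H0 (random ordering), E[R] = 2*n_A*n_B/(n_A+n_B) + 1 = 2*8*8/16 + 1 = 9.0000.
        Var[R] = 2*n_A*n_B*(2*n_A*n_B - n_A - n_B) / ((n_A+n_B)^2 * (n_A+n_B-1)) = 14336/3840 = 3.7333.
        SD[R] = 1.9322.
Step 4: Continuity-corrected z = (R + 0.5 - E[R]) / SD[R] = (6 + 0.5 - 9.0000) / 1.9322 = -1.2939.
Step 5: Two-sided p-value via normal approximation = 2*(1 - Phi(|z|)) = 0.195709.
Step 6: alpha = 0.05. fail to reject H0.

R = 6, z = -1.2939, p = 0.195709, fail to reject H0.


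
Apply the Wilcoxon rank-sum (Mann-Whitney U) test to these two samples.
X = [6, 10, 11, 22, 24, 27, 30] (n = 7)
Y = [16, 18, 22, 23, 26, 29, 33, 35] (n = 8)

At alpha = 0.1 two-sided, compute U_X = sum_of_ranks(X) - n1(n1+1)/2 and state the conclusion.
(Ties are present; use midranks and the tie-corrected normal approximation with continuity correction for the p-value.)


Step 1: Combine and sort all 15 observations; assign midranks.
sorted (value, group): (6,X), (10,X), (11,X), (16,Y), (18,Y), (22,X), (22,Y), (23,Y), (24,X), (26,Y), (27,X), (29,Y), (30,X), (33,Y), (35,Y)
ranks: 6->1, 10->2, 11->3, 16->4, 18->5, 22->6.5, 22->6.5, 23->8, 24->9, 26->10, 27->11, 29->12, 30->13, 33->14, 35->15
Step 2: Rank sum for X: R1 = 1 + 2 + 3 + 6.5 + 9 + 11 + 13 = 45.5.
Step 3: U_X = R1 - n1(n1+1)/2 = 45.5 - 7*8/2 = 45.5 - 28 = 17.5.
       U_Y = n1*n2 - U_X = 56 - 17.5 = 38.5.
Step 4: Ties are present, so use the tie-corrected normal approximation (with continuity correction) for the p-value.
Step 5: p-value = 0.246738; compare to alpha = 0.1. fail to reject H0.

U_X = 17.5, p = 0.246738, fail to reject H0 at alpha = 0.1.


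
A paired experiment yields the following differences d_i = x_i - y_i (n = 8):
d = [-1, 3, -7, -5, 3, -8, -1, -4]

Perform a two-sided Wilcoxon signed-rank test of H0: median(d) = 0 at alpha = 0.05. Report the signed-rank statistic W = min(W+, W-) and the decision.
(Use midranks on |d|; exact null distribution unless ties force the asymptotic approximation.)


Step 1: Drop any zero differences (none here) and take |d_i|.
|d| = [1, 3, 7, 5, 3, 8, 1, 4]
Step 2: Midrank |d_i| (ties get averaged ranks).
ranks: |1|->1.5, |3|->3.5, |7|->7, |5|->6, |3|->3.5, |8|->8, |1|->1.5, |4|->5
Step 3: Attach original signs; sum ranks with positive sign and with negative sign.
W+ = 3.5 + 3.5 = 7
W- = 1.5 + 7 + 6 + 8 + 1.5 + 5 = 29
(Check: W+ + W- = 36 should equal n(n+1)/2 = 36.)
Step 4: Test statistic W = min(W+, W-) = 7.
Step 5: Ties in |d|, so use the tie-corrected normal approximation.
        E[W] = n(n+1)/4 = 8*9/4 = 18.
        Tie groups: |d|=1 (t=2), |d|=3 (t=2); sum(t^3 - t) = 12.
        Var[W] = n(n+1)(2n+1)/24 - sum(t^3-t)/48 = 1224/24 - 12/48 = 50.75.
        z = (W - E[W]) / sqrt(Var[W]) = (7 - 18) / 7.1239 = -1.5441.
        Two-sided p = 2*Phi(z) = 0.122565.
Step 6: alpha = 0.05. fail to reject H0.

W+ = 7, W- = 29, W = min = 7, p = 0.122565, fail to reject H0.


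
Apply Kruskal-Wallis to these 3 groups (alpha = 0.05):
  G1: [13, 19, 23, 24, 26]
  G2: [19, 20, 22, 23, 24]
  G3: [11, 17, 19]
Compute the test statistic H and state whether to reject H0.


Step 1: Combine all N = 13 observations and assign midranks.
sorted (value, group, rank): (11,G3,1), (13,G1,2), (17,G3,3), (19,G1,5), (19,G2,5), (19,G3,5), (20,G2,7), (22,G2,8), (23,G1,9.5), (23,G2,9.5), (24,G1,11.5), (24,G2,11.5), (26,G1,13)
Step 2: Sum ranks within each group.
R_1 = 41 (n_1 = 5)
R_2 = 41 (n_2 = 5)
R_3 = 9 (n_3 = 3)
Step 3: H = 12/(N(N+1)) * sum(R_i^2/n_i) - 3(N+1)
     = 12/(13*14) * (41^2/5 + 41^2/5 + 9^2/3) - 3*14
     = 0.065934 * 699.4 - 42
     = 4.114286.
Step 4: Ties present; correction factor C = 1 - 36/(13^3 - 13) = 0.983516. Corrected H = 4.114286 / 0.983516 = 4.183240.
Step 5: Under H0, H ~ chi^2(2); p-value = 0.123487.
Step 6: alpha = 0.05. fail to reject H0.

H = 4.1832, df = 2, p = 0.123487, fail to reject H0.


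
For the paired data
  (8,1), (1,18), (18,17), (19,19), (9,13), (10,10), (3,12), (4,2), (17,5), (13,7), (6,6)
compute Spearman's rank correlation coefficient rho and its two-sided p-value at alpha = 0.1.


Step 1: Rank x and y separately (midranks; no ties here).
rank(x): 8->5, 1->1, 18->10, 19->11, 9->6, 10->7, 3->2, 4->3, 17->9, 13->8, 6->4
rank(y): 1->1, 18->10, 17->9, 19->11, 13->8, 10->6, 12->7, 2->2, 5->3, 7->5, 6->4
Step 2: d_i = R_x(i) - R_y(i); compute d_i^2.
  (5-1)^2=16, (1-10)^2=81, (10-9)^2=1, (11-11)^2=0, (6-8)^2=4, (7-6)^2=1, (2-7)^2=25, (3-2)^2=1, (9-3)^2=36, (8-5)^2=9, (4-4)^2=0
sum(d^2) = 174.
Step 3: rho = 1 - 6*174 / (11*(11^2 - 1)) = 1 - 1044/1320 = 0.209091.
Step 4: Under H0, t = rho * sqrt((n-2)/(1-rho^2)) = 0.6415 ~ t(9).
Step 5: Two-sided p-value from the t-distribution with 9 df = 0.537221.
Step 6: alpha = 0.1. fail to reject H0.

rho = 0.2091, p = 0.537221, fail to reject H0 at alpha = 0.1.


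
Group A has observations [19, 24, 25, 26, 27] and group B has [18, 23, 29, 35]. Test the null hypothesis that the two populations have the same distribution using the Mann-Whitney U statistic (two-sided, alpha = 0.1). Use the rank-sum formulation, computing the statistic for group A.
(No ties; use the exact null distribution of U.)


Step 1: Combine and sort all 9 observations; assign midranks.
sorted (value, group): (18,Y), (19,X), (23,Y), (24,X), (25,X), (26,X), (27,X), (29,Y), (35,Y)
ranks: 18->1, 19->2, 23->3, 24->4, 25->5, 26->6, 27->7, 29->8, 35->9
Step 2: Rank sum for X: R1 = 2 + 4 + 5 + 6 + 7 = 24.
Step 3: U_X = R1 - n1(n1+1)/2 = 24 - 5*6/2 = 24 - 15 = 9.
       U_Y = n1*n2 - U_X = 20 - 9 = 11.
Step 4: No ties, so the exact null distribution of U (based on enumerating the C(9,5) = 126 equally likely rank assignments) gives the two-sided p-value.
Step 5: p-value = 0.904762; compare to alpha = 0.1. fail to reject H0.

U_X = 9, p = 0.904762, fail to reject H0 at alpha = 0.1.


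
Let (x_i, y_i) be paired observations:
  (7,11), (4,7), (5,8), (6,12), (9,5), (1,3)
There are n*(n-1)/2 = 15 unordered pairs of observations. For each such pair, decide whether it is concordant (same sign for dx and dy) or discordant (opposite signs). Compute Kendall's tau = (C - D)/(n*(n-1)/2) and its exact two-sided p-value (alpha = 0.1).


Step 1: Enumerate the 15 unordered pairs (i,j) with i<j and classify each by sign(x_j-x_i) * sign(y_j-y_i).
  (1,2):dx=-3,dy=-4->C; (1,3):dx=-2,dy=-3->C; (1,4):dx=-1,dy=+1->D; (1,5):dx=+2,dy=-6->D
  (1,6):dx=-6,dy=-8->C; (2,3):dx=+1,dy=+1->C; (2,4):dx=+2,dy=+5->C; (2,5):dx=+5,dy=-2->D
  (2,6):dx=-3,dy=-4->C; (3,4):dx=+1,dy=+4->C; (3,5):dx=+4,dy=-3->D; (3,6):dx=-4,dy=-5->C
  (4,5):dx=+3,dy=-7->D; (4,6):dx=-5,dy=-9->C; (5,6):dx=-8,dy=-2->C
Step 2: C = 10, D = 5, total pairs = 15.
Step 3: tau = (C - D)/(n(n-1)/2) = (10 - 5)/15 = 0.333333.
Step 4: Exact two-sided p-value (enumerate n! = 720 permutations of y under H0): p = 0.469444.
Step 5: alpha = 0.1. fail to reject H0.

tau_b = 0.3333 (C=10, D=5), p = 0.469444, fail to reject H0.


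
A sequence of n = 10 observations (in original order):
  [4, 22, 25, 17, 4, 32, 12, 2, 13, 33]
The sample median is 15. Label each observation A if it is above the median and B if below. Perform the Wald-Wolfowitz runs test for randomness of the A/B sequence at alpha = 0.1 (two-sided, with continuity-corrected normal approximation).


Step 1: Compute median = 15; label A = above, B = below.
Labels in order: BAAABABBBA  (n_A = 5, n_B = 5)
Step 2: Count runs R = 6.
Step 3: Under H0 (random ordering), E[R] = 2*n_A*n_B/(n_A+n_B) + 1 = 2*5*5/10 + 1 = 6.0000.
        Var[R] = 2*n_A*n_B*(2*n_A*n_B - n_A - n_B) / ((n_A+n_B)^2 * (n_A+n_B-1)) = 2000/900 = 2.2222.
        SD[R] = 1.4907.
Step 4: R = E[R], so z = 0 with no continuity correction.
Step 5: Two-sided p-value via normal approximation = 2*(1 - Phi(|z|)) = 1.000000.
Step 6: alpha = 0.1. fail to reject H0.

R = 6, z = 0.0000, p = 1.000000, fail to reject H0.


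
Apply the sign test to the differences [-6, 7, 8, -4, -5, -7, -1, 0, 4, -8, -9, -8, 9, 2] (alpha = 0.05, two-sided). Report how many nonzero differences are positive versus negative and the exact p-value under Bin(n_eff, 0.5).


Step 1: Discard zero differences. Original n = 14; n_eff = number of nonzero differences = 13.
Nonzero differences (with sign): -6, +7, +8, -4, -5, -7, -1, +4, -8, -9, -8, +9, +2
Step 2: Count signs: positive = 5, negative = 8.
Step 3: Under H0: P(positive) = 0.5, so the number of positives S ~ Bin(13, 0.5).
Step 4: Two-sided exact p-value = sum of Bin(13,0.5) probabilities at or below the observed probability = 0.581055.
Step 5: alpha = 0.05. fail to reject H0.

n_eff = 13, pos = 5, neg = 8, p = 0.581055, fail to reject H0.


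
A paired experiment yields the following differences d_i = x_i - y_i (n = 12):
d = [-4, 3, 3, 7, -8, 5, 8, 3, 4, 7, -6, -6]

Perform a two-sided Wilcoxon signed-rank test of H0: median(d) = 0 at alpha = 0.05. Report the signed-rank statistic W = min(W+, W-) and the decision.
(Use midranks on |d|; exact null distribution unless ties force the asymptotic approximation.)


Step 1: Drop any zero differences (none here) and take |d_i|.
|d| = [4, 3, 3, 7, 8, 5, 8, 3, 4, 7, 6, 6]
Step 2: Midrank |d_i| (ties get averaged ranks).
ranks: |4|->4.5, |3|->2, |3|->2, |7|->9.5, |8|->11.5, |5|->6, |8|->11.5, |3|->2, |4|->4.5, |7|->9.5, |6|->7.5, |6|->7.5
Step 3: Attach original signs; sum ranks with positive sign and with negative sign.
W+ = 2 + 2 + 9.5 + 6 + 11.5 + 2 + 4.5 + 9.5 = 47
W- = 4.5 + 11.5 + 7.5 + 7.5 = 31
(Check: W+ + W- = 78 should equal n(n+1)/2 = 78.)
Step 4: Test statistic W = min(W+, W-) = 31.
Step 5: Ties in |d|, so use the tie-corrected normal approximation.
        E[W] = n(n+1)/4 = 12*13/4 = 39.
        Tie groups: |d|=3 (t=3), |d|=4 (t=2), |d|=6 (t=2), |d|=7 (t=2), |d|=8 (t=2); sum(t^3 - t) = 48.
        Var[W] = n(n+1)(2n+1)/24 - sum(t^3-t)/48 = 3900/24 - 48/48 = 161.5.
        z = (W - E[W]) / sqrt(Var[W]) = (31 - 39) / 12.7083 = -0.6295.
        Two-sided p = 2*Phi(z) = 0.529014.
Step 6: alpha = 0.05. fail to reject H0.

W+ = 47, W- = 31, W = min = 31, p = 0.529014, fail to reject H0.


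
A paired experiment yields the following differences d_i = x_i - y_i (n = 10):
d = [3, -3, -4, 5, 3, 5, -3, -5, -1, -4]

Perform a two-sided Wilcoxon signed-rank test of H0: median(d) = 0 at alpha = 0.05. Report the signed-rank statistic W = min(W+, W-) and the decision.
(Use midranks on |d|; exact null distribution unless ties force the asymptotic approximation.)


Step 1: Drop any zero differences (none here) and take |d_i|.
|d| = [3, 3, 4, 5, 3, 5, 3, 5, 1, 4]
Step 2: Midrank |d_i| (ties get averaged ranks).
ranks: |3|->3.5, |3|->3.5, |4|->6.5, |5|->9, |3|->3.5, |5|->9, |3|->3.5, |5|->9, |1|->1, |4|->6.5
Step 3: Attach original signs; sum ranks with positive sign and with negative sign.
W+ = 3.5 + 9 + 3.5 + 9 = 25
W- = 3.5 + 6.5 + 3.5 + 9 + 1 + 6.5 = 30
(Check: W+ + W- = 55 should equal n(n+1)/2 = 55.)
Step 4: Test statistic W = min(W+, W-) = 25.
Step 5: Ties in |d|, so use the tie-corrected normal approximation.
        E[W] = n(n+1)/4 = 10*11/4 = 27.5.
        Tie groups: |d|=3 (t=4), |d|=4 (t=2), |d|=5 (t=3); sum(t^3 - t) = 90.
        Var[W] = n(n+1)(2n+1)/24 - sum(t^3-t)/48 = 2310/24 - 90/48 = 94.375.
        z = (W - E[W]) / sqrt(Var[W]) = (25 - 27.5) / 9.7147 = -0.2573.
        Two-sided p = 2*Phi(z) = 0.796914.
Step 6: alpha = 0.05. fail to reject H0.

W+ = 25, W- = 30, W = min = 25, p = 0.796914, fail to reject H0.


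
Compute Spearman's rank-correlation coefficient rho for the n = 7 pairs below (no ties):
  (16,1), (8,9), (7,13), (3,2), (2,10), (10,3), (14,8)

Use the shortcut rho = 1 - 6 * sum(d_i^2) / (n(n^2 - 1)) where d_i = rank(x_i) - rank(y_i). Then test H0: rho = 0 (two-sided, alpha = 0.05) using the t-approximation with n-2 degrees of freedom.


Step 1: Rank x and y separately (midranks; no ties here).
rank(x): 16->7, 8->4, 7->3, 3->2, 2->1, 10->5, 14->6
rank(y): 1->1, 9->5, 13->7, 2->2, 10->6, 3->3, 8->4
Step 2: d_i = R_x(i) - R_y(i); compute d_i^2.
  (7-1)^2=36, (4-5)^2=1, (3-7)^2=16, (2-2)^2=0, (1-6)^2=25, (5-3)^2=4, (6-4)^2=4
sum(d^2) = 86.
Step 3: rho = 1 - 6*86 / (7*(7^2 - 1)) = 1 - 516/336 = -0.535714.
Step 4: Under H0, t = rho * sqrt((n-2)/(1-rho^2)) = -1.4186 ~ t(5).
Step 5: Two-sided p-value from the t-distribution with 5 df = 0.215217.
Step 6: alpha = 0.05. fail to reject H0.

rho = -0.5357, p = 0.215217, fail to reject H0 at alpha = 0.05.


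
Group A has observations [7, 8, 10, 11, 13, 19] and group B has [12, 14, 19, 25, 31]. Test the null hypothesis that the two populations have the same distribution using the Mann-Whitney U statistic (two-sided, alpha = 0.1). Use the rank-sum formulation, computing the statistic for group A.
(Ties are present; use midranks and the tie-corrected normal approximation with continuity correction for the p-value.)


Step 1: Combine and sort all 11 observations; assign midranks.
sorted (value, group): (7,X), (8,X), (10,X), (11,X), (12,Y), (13,X), (14,Y), (19,X), (19,Y), (25,Y), (31,Y)
ranks: 7->1, 8->2, 10->3, 11->4, 12->5, 13->6, 14->7, 19->8.5, 19->8.5, 25->10, 31->11
Step 2: Rank sum for X: R1 = 1 + 2 + 3 + 4 + 6 + 8.5 = 24.5.
Step 3: U_X = R1 - n1(n1+1)/2 = 24.5 - 6*7/2 = 24.5 - 21 = 3.5.
       U_Y = n1*n2 - U_X = 30 - 3.5 = 26.5.
Step 4: Ties are present, so use the tie-corrected normal approximation (with continuity correction) for the p-value.
Step 5: p-value = 0.044126; compare to alpha = 0.1. reject H0.

U_X = 3.5, p = 0.044126, reject H0 at alpha = 0.1.


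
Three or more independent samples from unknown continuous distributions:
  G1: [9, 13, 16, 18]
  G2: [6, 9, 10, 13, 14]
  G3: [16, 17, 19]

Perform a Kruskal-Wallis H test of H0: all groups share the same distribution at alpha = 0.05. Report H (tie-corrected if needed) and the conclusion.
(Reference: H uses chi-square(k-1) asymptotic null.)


Step 1: Combine all N = 12 observations and assign midranks.
sorted (value, group, rank): (6,G2,1), (9,G1,2.5), (9,G2,2.5), (10,G2,4), (13,G1,5.5), (13,G2,5.5), (14,G2,7), (16,G1,8.5), (16,G3,8.5), (17,G3,10), (18,G1,11), (19,G3,12)
Step 2: Sum ranks within each group.
R_1 = 27.5 (n_1 = 4)
R_2 = 20 (n_2 = 5)
R_3 = 30.5 (n_3 = 3)
Step 3: H = 12/(N(N+1)) * sum(R_i^2/n_i) - 3(N+1)
     = 12/(12*13) * (27.5^2/4 + 20^2/5 + 30.5^2/3) - 3*13
     = 0.076923 * 579.146 - 39
     = 5.549679.
Step 4: Ties present; correction factor C = 1 - 18/(12^3 - 12) = 0.989510. Corrected H = 5.549679 / 0.989510 = 5.608510.
Step 5: Under H0, H ~ chi^2(2); p-value = 0.060552.
Step 6: alpha = 0.05. fail to reject H0.

H = 5.6085, df = 2, p = 0.060552, fail to reject H0.


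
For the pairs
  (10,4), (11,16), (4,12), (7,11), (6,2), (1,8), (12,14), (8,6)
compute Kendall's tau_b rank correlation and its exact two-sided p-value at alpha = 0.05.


Step 1: Enumerate the 28 unordered pairs (i,j) with i<j and classify each by sign(x_j-x_i) * sign(y_j-y_i).
  (1,2):dx=+1,dy=+12->C; (1,3):dx=-6,dy=+8->D; (1,4):dx=-3,dy=+7->D; (1,5):dx=-4,dy=-2->C
  (1,6):dx=-9,dy=+4->D; (1,7):dx=+2,dy=+10->C; (1,8):dx=-2,dy=+2->D; (2,3):dx=-7,dy=-4->C
  (2,4):dx=-4,dy=-5->C; (2,5):dx=-5,dy=-14->C; (2,6):dx=-10,dy=-8->C; (2,7):dx=+1,dy=-2->D
  (2,8):dx=-3,dy=-10->C; (3,4):dx=+3,dy=-1->D; (3,5):dx=+2,dy=-10->D; (3,6):dx=-3,dy=-4->C
  (3,7):dx=+8,dy=+2->C; (3,8):dx=+4,dy=-6->D; (4,5):dx=-1,dy=-9->C; (4,6):dx=-6,dy=-3->C
  (4,7):dx=+5,dy=+3->C; (4,8):dx=+1,dy=-5->D; (5,6):dx=-5,dy=+6->D; (5,7):dx=+6,dy=+12->C
  (5,8):dx=+2,dy=+4->C; (6,7):dx=+11,dy=+6->C; (6,8):dx=+7,dy=-2->D; (7,8):dx=-4,dy=-8->C
Step 2: C = 17, D = 11, total pairs = 28.
Step 3: tau = (C - D)/(n(n-1)/2) = (17 - 11)/28 = 0.214286.
Step 4: Exact two-sided p-value (enumerate n! = 40320 permutations of y under H0): p = 0.548413.
Step 5: alpha = 0.05. fail to reject H0.

tau_b = 0.2143 (C=17, D=11), p = 0.548413, fail to reject H0.


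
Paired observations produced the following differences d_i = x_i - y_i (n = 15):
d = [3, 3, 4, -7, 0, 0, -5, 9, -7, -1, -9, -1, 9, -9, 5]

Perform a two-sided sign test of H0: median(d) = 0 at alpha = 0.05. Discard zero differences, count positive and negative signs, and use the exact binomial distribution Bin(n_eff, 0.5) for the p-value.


Step 1: Discard zero differences. Original n = 15; n_eff = number of nonzero differences = 13.
Nonzero differences (with sign): +3, +3, +4, -7, -5, +9, -7, -1, -9, -1, +9, -9, +5
Step 2: Count signs: positive = 6, negative = 7.
Step 3: Under H0: P(positive) = 0.5, so the number of positives S ~ Bin(13, 0.5).
Step 4: Two-sided exact p-value = sum of Bin(13,0.5) probabilities at or below the observed probability = 1.000000.
Step 5: alpha = 0.05. fail to reject H0.

n_eff = 13, pos = 6, neg = 7, p = 1.000000, fail to reject H0.


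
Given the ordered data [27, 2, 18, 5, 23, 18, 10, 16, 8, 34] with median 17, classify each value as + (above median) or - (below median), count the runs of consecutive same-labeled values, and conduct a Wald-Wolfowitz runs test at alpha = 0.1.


Step 1: Compute median = 17; label A = above, B = below.
Labels in order: ABABAABBBA  (n_A = 5, n_B = 5)
Step 2: Count runs R = 7.
Step 3: Under H0 (random ordering), E[R] = 2*n_A*n_B/(n_A+n_B) + 1 = 2*5*5/10 + 1 = 6.0000.
        Var[R] = 2*n_A*n_B*(2*n_A*n_B - n_A - n_B) / ((n_A+n_B)^2 * (n_A+n_B-1)) = 2000/900 = 2.2222.
        SD[R] = 1.4907.
Step 4: Continuity-corrected z = (R - 0.5 - E[R]) / SD[R] = (7 - 0.5 - 6.0000) / 1.4907 = 0.3354.
Step 5: Two-sided p-value via normal approximation = 2*(1 - Phi(|z|)) = 0.737316.
Step 6: alpha = 0.1. fail to reject H0.

R = 7, z = 0.3354, p = 0.737316, fail to reject H0.


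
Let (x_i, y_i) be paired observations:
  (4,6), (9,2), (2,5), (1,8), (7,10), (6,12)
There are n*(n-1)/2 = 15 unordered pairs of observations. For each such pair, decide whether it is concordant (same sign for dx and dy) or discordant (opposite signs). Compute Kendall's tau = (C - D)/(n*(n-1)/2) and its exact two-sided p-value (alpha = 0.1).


Step 1: Enumerate the 15 unordered pairs (i,j) with i<j and classify each by sign(x_j-x_i) * sign(y_j-y_i).
  (1,2):dx=+5,dy=-4->D; (1,3):dx=-2,dy=-1->C; (1,4):dx=-3,dy=+2->D; (1,5):dx=+3,dy=+4->C
  (1,6):dx=+2,dy=+6->C; (2,3):dx=-7,dy=+3->D; (2,4):dx=-8,dy=+6->D; (2,5):dx=-2,dy=+8->D
  (2,6):dx=-3,dy=+10->D; (3,4):dx=-1,dy=+3->D; (3,5):dx=+5,dy=+5->C; (3,6):dx=+4,dy=+7->C
  (4,5):dx=+6,dy=+2->C; (4,6):dx=+5,dy=+4->C; (5,6):dx=-1,dy=+2->D
Step 2: C = 7, D = 8, total pairs = 15.
Step 3: tau = (C - D)/(n(n-1)/2) = (7 - 8)/15 = -0.066667.
Step 4: Exact two-sided p-value (enumerate n! = 720 permutations of y under H0): p = 1.000000.
Step 5: alpha = 0.1. fail to reject H0.

tau_b = -0.0667 (C=7, D=8), p = 1.000000, fail to reject H0.


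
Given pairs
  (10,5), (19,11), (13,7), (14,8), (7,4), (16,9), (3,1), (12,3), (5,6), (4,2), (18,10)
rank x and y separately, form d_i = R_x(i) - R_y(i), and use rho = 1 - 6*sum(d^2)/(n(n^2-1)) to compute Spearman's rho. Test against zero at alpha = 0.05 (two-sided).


Step 1: Rank x and y separately (midranks; no ties here).
rank(x): 10->5, 19->11, 13->7, 14->8, 7->4, 16->9, 3->1, 12->6, 5->3, 4->2, 18->10
rank(y): 5->5, 11->11, 7->7, 8->8, 4->4, 9->9, 1->1, 3->3, 6->6, 2->2, 10->10
Step 2: d_i = R_x(i) - R_y(i); compute d_i^2.
  (5-5)^2=0, (11-11)^2=0, (7-7)^2=0, (8-8)^2=0, (4-4)^2=0, (9-9)^2=0, (1-1)^2=0, (6-3)^2=9, (3-6)^2=9, (2-2)^2=0, (10-10)^2=0
sum(d^2) = 18.
Step 3: rho = 1 - 6*18 / (11*(11^2 - 1)) = 1 - 108/1320 = 0.918182.
Step 4: Under H0, t = rho * sqrt((n-2)/(1-rho^2)) = 6.9531 ~ t(9).
Step 5: Two-sided p-value from the t-distribution with 9 df = 0.000067.
Step 6: alpha = 0.05. reject H0.

rho = 0.9182, p = 0.000067, reject H0 at alpha = 0.05.
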